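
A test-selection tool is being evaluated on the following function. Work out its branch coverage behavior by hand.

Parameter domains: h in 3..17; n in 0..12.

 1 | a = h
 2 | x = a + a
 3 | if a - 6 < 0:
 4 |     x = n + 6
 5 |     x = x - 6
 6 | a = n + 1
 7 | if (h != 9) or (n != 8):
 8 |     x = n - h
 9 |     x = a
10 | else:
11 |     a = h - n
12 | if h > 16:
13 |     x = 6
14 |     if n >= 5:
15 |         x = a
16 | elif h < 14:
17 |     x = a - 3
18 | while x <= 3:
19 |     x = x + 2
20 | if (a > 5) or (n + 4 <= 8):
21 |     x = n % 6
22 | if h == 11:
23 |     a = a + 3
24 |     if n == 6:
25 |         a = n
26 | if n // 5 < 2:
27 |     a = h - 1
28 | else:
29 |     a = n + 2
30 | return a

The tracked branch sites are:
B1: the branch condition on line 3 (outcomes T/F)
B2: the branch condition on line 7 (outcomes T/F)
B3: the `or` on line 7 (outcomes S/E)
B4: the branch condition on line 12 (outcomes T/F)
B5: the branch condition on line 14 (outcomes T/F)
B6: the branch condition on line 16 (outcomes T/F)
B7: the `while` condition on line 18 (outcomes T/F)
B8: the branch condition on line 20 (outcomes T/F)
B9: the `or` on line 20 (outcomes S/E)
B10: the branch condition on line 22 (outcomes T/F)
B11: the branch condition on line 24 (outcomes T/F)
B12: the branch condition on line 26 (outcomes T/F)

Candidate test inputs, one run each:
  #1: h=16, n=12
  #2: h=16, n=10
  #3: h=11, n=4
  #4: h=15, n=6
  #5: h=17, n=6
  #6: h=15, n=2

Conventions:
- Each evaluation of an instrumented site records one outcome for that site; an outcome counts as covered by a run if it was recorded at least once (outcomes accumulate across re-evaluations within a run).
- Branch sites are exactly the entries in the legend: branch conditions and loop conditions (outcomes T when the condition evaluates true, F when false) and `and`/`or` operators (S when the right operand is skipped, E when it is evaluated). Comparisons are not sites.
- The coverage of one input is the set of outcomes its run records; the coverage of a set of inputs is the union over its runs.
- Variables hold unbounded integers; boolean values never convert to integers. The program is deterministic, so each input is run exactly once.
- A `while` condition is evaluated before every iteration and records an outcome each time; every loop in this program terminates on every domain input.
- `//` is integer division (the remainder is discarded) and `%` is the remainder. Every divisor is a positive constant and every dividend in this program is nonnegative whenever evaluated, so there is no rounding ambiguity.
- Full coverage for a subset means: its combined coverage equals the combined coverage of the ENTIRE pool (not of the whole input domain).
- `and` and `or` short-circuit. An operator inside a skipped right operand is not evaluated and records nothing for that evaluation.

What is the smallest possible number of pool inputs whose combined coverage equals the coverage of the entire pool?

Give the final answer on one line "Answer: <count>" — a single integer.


run #1 (h=16, n=12) records B1=F, B2=T, B3=S, B4=F, B6=F, B7=F, B8=T, B9=S, B10=F, B12=F
run #2 (h=16, n=10) records B1=F, B2=T, B3=S, B4=F, B6=F, B7=F, B8=T, B9=S, B10=F, B12=F
run #3 (h=11, n=4) records B1=F, B2=T, B3=S, B4=F, B6=T, B7=T, B7=F, B8=T, B9=E, B10=T, B11=F, B12=T
run #4 (h=15, n=6) records B1=F, B2=T, B3=S, B4=F, B6=F, B7=F, B8=T, B9=S, B10=F, B12=T
run #5 (h=17, n=6) records B1=F, B2=T, B3=S, B4=T, B5=T, B7=F, B8=T, B9=S, B10=F, B12=T
run #6 (h=15, n=2) records B1=F, B2=T, B3=S, B4=F, B6=F, B7=T, B7=F, B8=T, B9=E, B10=F, B12=T
pool-wide coverage (18 outcomes): B1=F, B2=T, B3=S, B4=T, B4=F, B5=T, B6=T, B6=F, B7=T, B7=F, B8=T, B9=S, B9=E, B10=T, B10=F, B11=F, B12=T, B12=F
no size-1 subset reaches all 18 outcomes (best union: 12/18)
no size-2 subset reaches all 18 outcomes (best union: 16/18)
size 3: inputs {1, 3, 5} cover all 18 outcomes, and no lexicographically smaller subset of this size does
Answer: 3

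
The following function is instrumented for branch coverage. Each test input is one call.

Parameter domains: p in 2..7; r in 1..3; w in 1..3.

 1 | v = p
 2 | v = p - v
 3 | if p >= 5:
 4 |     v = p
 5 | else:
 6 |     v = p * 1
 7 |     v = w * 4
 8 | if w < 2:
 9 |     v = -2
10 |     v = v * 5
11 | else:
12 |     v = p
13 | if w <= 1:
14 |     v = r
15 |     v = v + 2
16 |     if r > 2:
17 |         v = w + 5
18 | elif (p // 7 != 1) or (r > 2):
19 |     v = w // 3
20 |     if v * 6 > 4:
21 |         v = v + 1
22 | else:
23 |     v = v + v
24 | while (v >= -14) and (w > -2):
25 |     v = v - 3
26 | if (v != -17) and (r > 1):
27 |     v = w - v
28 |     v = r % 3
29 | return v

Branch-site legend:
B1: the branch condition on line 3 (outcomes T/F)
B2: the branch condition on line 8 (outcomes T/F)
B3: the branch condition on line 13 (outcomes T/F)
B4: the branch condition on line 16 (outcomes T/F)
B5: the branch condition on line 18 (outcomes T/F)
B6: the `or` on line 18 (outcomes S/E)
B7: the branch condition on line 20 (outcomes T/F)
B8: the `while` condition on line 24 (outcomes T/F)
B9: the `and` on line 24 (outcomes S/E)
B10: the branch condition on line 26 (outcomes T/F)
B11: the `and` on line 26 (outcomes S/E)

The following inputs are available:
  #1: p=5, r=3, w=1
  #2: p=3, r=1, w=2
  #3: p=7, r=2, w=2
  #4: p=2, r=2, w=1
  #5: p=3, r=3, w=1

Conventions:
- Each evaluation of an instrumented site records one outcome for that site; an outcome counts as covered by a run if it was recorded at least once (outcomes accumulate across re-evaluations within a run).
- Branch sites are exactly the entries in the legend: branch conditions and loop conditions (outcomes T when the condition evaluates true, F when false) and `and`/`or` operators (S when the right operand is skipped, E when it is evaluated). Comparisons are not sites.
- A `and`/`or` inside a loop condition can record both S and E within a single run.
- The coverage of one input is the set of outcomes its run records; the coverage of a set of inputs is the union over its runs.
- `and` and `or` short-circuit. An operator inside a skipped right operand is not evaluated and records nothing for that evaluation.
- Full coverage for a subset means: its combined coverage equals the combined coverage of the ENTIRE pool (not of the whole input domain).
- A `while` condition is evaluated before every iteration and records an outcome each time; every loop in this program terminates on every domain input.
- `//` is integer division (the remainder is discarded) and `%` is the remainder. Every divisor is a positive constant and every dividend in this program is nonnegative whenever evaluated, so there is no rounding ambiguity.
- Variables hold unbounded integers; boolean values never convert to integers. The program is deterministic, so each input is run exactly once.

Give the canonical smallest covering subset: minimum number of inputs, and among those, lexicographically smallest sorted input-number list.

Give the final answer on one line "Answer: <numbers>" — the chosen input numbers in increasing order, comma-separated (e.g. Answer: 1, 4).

#1 (p=5, r=3, w=1) -> B1->T, B2->T, B3->T, B4->T, B9->E, B8->T, B9->E, B8->T, B9->E, B8->T, B9->E, B8->T, B9->E, B8->T, ...; covered: B1=T, B2=T, B3=T, B4=T, B8=T, B8=F, B9=S, B9=E, B10=T, B11=E
#2 (p=3, r=1, w=2) -> B1->F, B2->F, B3->F, B6->S, B5->T, B7->F, B9->E, B8->T, B9->E, B8->T, B9->E, B8->T, B9->E, B8->T, ...; covered: B1=F, B2=F, B3=F, B5=T, B6=S, B7=F, B8=T, B8=F, B9=S, B9=E, B10=F, B11=E
#3 (p=7, r=2, w=2) -> B1->T, B2->F, B3->F, B6->E, B5->F, B9->E, B8->T, B9->E, B8->T, B9->E, B8->T, B9->E, B8->T, B9->E, ...; covered: B1=T, B2=F, B3=F, B5=F, B6=E, B8=T, B8=F, B9=S, B9=E, B10=T, B11=E
#4 (p=2, r=2, w=1) -> B1->F, B2->T, B3->T, B4->F, B9->E, B8->T, B9->E, B8->T, B9->E, B8->T, B9->E, B8->T, B9->E, B8->T, ...; covered: B1=F, B2=T, B3=T, B4=F, B8=T, B8=F, B9=S, B9=E, B10=F, B11=S
#5 (p=3, r=3, w=1) -> B1->F, B2->T, B3->T, B4->T, B9->E, B8->T, B9->E, B8->T, B9->E, B8->T, B9->E, B8->T, B9->E, B8->T, ...; covered: B1=F, B2=T, B3=T, B4=T, B8=T, B8=F, B9=S, B9=E, B10=T, B11=E
the full pool covers 21 outcomes: B1=T, B1=F, B2=T, B2=F, B3=T, B3=F, B4=T, B4=F, B5=T, B5=F, B6=S, B6=E, B7=F, B8=T, B8=F, B9=S, B9=E, B10=T, B10=F, B11=S, B11=E
no size-1 subset reaches all 21 outcomes (best union: 12/21)
no size-2 subset reaches all 21 outcomes (best union: 17/21)
no size-3 subset reaches all 21 outcomes (best union: 20/21)
inputs {1, 2, 3, 4} (size 4) cover everything; no size-4 subset with a lexicographically smaller index list covers all 21

Answer: 1, 2, 3, 4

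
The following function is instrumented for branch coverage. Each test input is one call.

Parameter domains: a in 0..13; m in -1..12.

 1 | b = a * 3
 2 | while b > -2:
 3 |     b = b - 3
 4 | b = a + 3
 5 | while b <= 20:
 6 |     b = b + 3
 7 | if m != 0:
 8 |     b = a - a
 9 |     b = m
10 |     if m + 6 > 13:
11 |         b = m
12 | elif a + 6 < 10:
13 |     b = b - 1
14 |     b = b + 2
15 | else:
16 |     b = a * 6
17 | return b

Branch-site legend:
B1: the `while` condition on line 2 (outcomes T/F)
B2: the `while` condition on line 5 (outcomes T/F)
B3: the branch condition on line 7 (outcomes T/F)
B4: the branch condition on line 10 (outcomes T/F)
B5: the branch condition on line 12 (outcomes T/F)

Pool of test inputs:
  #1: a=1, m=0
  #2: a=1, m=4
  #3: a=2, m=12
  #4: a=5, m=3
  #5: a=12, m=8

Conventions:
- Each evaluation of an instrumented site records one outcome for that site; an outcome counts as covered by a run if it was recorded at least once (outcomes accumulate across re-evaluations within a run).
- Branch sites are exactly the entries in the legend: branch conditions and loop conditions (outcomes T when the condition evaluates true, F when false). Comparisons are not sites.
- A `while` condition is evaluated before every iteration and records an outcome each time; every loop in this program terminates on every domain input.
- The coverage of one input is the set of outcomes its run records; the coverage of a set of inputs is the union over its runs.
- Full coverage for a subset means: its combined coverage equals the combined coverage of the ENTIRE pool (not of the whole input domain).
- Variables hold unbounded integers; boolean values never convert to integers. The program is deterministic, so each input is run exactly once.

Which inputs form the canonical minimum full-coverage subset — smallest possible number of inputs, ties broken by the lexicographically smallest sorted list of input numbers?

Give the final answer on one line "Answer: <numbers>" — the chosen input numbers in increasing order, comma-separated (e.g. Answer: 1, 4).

#1 (a=1, m=0) -> covered: B1=T, B1=F, B2=T, B2=F, B3=F, B5=T
#2 (a=1, m=4) -> covered: B1=T, B1=F, B2=T, B2=F, B3=T, B4=F
#3 (a=2, m=12) -> covered: B1=T, B1=F, B2=T, B2=F, B3=T, B4=T
#4 (a=5, m=3) -> covered: B1=T, B1=F, B2=T, B2=F, B3=T, B4=F
#5 (a=12, m=8) -> covered: B1=T, B1=F, B2=T, B2=F, B3=T, B4=T
union over all inputs: B1=T, B1=F, B2=T, B2=F, B3=T, B3=F, B4=T, B4=F, B5=T (9 outcomes)
every size-1 subset falls short of the 9 outcomes (best: 6/9)
every size-2 subset falls short of the 9 outcomes (best: 8/9)
at size 3, {1, 2, 3} reaches all 9 outcomes; every lexicographically earlier size-3 subset fails

Answer: 1, 2, 3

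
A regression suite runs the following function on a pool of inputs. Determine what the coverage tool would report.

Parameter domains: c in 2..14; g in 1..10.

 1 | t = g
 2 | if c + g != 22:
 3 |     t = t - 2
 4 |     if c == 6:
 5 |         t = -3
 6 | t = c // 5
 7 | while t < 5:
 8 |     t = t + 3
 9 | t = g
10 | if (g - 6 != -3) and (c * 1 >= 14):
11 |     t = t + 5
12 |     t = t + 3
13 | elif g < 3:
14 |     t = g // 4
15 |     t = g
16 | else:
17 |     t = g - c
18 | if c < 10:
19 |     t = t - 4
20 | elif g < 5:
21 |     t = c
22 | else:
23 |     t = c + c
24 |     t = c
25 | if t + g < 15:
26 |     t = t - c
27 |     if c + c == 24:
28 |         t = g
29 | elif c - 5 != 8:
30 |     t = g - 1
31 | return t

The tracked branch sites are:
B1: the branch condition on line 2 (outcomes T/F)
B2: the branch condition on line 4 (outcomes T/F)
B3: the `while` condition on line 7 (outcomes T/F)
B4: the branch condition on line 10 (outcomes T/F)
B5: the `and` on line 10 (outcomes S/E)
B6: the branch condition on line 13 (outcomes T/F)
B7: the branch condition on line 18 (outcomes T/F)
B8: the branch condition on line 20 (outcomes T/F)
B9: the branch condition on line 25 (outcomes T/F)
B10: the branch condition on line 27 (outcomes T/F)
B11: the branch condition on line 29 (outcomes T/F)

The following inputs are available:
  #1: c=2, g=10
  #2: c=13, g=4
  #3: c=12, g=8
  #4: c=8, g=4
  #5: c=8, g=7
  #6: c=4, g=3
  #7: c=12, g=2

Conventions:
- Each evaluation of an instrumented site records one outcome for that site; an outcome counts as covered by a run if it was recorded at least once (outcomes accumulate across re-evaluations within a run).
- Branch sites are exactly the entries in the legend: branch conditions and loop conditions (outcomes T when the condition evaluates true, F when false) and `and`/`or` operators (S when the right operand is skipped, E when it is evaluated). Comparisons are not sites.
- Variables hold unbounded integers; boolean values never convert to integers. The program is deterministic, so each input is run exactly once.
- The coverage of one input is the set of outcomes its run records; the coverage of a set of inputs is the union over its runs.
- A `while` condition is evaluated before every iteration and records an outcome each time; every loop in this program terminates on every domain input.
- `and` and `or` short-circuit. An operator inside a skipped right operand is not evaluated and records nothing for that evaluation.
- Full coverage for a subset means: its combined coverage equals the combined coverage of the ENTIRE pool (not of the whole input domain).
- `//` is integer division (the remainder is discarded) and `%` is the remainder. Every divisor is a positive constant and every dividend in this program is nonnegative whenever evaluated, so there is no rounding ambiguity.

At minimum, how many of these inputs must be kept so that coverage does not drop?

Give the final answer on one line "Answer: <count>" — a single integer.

#1 (c=2, g=10) -> covered: B1=T, B2=F, B3=T, B3=F, B4=F, B5=E, B6=F, B7=T, B9=T, B10=F
#2 (c=13, g=4) -> covered: B1=T, B2=F, B3=T, B3=F, B4=F, B5=E, B6=F, B7=F, B8=T, B9=F, B11=F
#3 (c=12, g=8) -> covered: B1=T, B2=F, B3=T, B3=F, B4=F, B5=E, B6=F, B7=F, B8=F, B9=F, B11=T
#4 (c=8, g=4) -> covered: B1=T, B2=F, B3=T, B3=F, B4=F, B5=E, B6=F, B7=T, B9=T, B10=F
#5 (c=8, g=7) -> covered: B1=T, B2=F, B3=T, B3=F, B4=F, B5=E, B6=F, B7=T, B9=T, B10=F
#6 (c=4, g=3) -> covered: B1=T, B2=F, B3=T, B3=F, B4=F, B5=S, B6=F, B7=T, B9=T, B10=F
#7 (c=12, g=2) -> covered: B1=T, B2=F, B3=T, B3=F, B4=F, B5=E, B6=T, B7=F, B8=T, B9=T, B10=T
together the pool reaches 19 outcomes: B1=T, B2=F, B3=T, B3=F, B4=F, B5=S, B5=E, B6=T, B6=F, B7=T, B7=F, B8=T, B8=F, B9=T, B9=F, B10=T, B10=F, B11=T, B11=F
no size-1 subset reaches all 19 outcomes (best union: 11/19)
no size-2 subset reaches all 19 outcomes (best union: 15/19)
no size-3 subset reaches all 19 outcomes (best union: 18/19)
at size 4, {2, 3, 6, 7} reaches all 19 outcomes; every lexicographically earlier size-4 subset fails

Answer: 4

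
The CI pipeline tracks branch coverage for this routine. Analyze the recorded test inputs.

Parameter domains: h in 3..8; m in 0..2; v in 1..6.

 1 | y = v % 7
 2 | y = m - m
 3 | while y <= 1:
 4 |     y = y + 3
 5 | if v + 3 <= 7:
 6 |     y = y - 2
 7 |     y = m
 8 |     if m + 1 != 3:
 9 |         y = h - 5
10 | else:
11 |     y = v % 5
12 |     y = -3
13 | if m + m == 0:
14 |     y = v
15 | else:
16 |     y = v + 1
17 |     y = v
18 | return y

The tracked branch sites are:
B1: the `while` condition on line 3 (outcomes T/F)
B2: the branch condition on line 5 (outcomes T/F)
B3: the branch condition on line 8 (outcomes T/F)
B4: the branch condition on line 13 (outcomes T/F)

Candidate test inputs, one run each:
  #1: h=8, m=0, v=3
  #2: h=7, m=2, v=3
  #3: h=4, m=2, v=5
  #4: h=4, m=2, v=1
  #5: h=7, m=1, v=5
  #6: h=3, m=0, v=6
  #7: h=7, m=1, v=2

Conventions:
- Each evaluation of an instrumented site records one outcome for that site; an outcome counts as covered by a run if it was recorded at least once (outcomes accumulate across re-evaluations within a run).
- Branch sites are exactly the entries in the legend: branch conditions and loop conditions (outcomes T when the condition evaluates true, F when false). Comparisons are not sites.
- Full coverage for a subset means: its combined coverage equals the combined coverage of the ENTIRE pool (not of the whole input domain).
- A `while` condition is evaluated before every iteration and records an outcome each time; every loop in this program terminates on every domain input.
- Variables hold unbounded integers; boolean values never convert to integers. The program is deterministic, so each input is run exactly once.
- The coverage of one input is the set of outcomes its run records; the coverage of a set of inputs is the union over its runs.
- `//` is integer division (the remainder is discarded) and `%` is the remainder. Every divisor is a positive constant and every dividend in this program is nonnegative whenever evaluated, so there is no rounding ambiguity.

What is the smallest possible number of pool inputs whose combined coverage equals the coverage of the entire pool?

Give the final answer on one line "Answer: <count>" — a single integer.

run #1 (h=8, m=0, v=3) records B1=T, B1=F, B2=T, B3=T, B4=T
run #2 (h=7, m=2, v=3) records B1=T, B1=F, B2=T, B3=F, B4=F
run #3 (h=4, m=2, v=5) records B1=T, B1=F, B2=F, B4=F
run #4 (h=4, m=2, v=1) records B1=T, B1=F, B2=T, B3=F, B4=F
run #5 (h=7, m=1, v=5) records B1=T, B1=F, B2=F, B4=F
run #6 (h=3, m=0, v=6) records B1=T, B1=F, B2=F, B4=T
run #7 (h=7, m=1, v=2) records B1=T, B1=F, B2=T, B3=T, B4=F
pool-wide coverage (8 outcomes): B1=T, B1=F, B2=T, B2=F, B3=T, B3=F, B4=T, B4=F
no size-1 subset reaches all 8 outcomes (best union: 5/8)
no size-2 subset reaches all 8 outcomes (best union: 7/8)
inputs {1, 2, 3} (size 3) cover everything; no size-3 subset with a lexicographically smaller index list covers all 8

Answer: 3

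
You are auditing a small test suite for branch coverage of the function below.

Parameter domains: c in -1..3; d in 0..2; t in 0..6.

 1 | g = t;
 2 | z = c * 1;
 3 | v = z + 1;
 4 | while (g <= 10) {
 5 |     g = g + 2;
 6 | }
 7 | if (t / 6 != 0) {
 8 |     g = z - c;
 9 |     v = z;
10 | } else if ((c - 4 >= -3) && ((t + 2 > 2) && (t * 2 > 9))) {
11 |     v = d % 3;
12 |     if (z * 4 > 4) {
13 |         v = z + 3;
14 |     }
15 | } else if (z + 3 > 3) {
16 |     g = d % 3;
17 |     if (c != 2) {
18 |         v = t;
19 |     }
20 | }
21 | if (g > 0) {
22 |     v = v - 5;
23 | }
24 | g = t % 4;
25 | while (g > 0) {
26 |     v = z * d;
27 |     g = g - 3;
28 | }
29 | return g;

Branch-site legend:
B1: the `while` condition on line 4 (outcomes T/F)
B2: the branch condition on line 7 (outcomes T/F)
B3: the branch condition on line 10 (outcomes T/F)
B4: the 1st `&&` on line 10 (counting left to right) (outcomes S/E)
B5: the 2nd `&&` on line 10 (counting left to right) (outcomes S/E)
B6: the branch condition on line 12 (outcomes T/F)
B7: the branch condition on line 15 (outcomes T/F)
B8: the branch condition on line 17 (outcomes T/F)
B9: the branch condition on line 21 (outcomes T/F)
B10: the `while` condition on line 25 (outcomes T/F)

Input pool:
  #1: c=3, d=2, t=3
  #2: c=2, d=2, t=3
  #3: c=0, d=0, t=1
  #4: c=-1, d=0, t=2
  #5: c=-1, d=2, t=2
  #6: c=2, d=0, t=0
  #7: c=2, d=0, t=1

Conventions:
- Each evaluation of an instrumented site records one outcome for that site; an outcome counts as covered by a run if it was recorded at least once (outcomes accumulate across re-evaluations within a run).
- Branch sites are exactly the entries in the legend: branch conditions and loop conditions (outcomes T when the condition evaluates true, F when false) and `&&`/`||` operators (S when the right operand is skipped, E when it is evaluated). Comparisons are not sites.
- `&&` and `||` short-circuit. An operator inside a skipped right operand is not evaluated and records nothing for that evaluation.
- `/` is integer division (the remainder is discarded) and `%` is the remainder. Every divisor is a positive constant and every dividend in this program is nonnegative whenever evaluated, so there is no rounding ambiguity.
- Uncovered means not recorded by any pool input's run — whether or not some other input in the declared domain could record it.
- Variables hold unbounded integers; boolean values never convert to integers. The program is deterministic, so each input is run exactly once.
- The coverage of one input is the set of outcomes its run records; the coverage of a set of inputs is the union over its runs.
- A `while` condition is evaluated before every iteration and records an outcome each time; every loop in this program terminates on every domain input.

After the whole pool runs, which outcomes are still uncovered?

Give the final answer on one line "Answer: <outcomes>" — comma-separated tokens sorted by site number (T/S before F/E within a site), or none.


input #1, c=3, d=2, t=3: events B1->T, B1->T, B1->T, B1->T, B1->F, B2->F, B4->E, B5->E, B3->F, B7->T, B8->T, B9->T, B10->T, B10->F; outcomes B1=T, B1=F, B2=F, B3=F, B4=E, B5=E, B7=T, B8=T, B9=T, B10=T, B10=F
input #2, c=2, d=2, t=3: events B1->T, B1->T, B1->T, B1->T, B1->F, B2->F, B4->E, B5->E, B3->F, B7->T, B8->F, B9->T, B10->T, B10->F; outcomes B1=T, B1=F, B2=F, B3=F, B4=E, B5=E, B7=T, B8=F, B9=T, B10=T, B10=F
input #3, c=0, d=0, t=1: events B1->T, B1->T, B1->T, B1->T, B1->T, B1->F, B2->F, B4->S, B3->F, B7->F, B9->T, B10->T, B10->F; outcomes B1=T, B1=F, B2=F, B3=F, B4=S, B7=F, B9=T, B10=T, B10=F
input #4, c=-1, d=0, t=2: events B1->T, B1->T, B1->T, B1->T, B1->T, B1->F, B2->F, B4->S, B3->F, B7->F, B9->T, B10->T, B10->F; outcomes B1=T, B1=F, B2=F, B3=F, B4=S, B7=F, B9=T, B10=T, B10=F
input #5, c=-1, d=2, t=2: events B1->T, B1->T, B1->T, B1->T, B1->T, B1->F, B2->F, B4->S, B3->F, B7->F, B9->T, B10->T, B10->F; outcomes B1=T, B1=F, B2=F, B3=F, B4=S, B7=F, B9=T, B10=T, B10=F
input #6, c=2, d=0, t=0: events B1->T, B1->T, B1->T, B1->T, B1->T, B1->T, B1->F, B2->F, B4->E, B5->S, B3->F, B7->T, B8->F, B9->F, ...; outcomes B1=T, B1=F, B2=F, B3=F, B4=E, B5=S, B7=T, B8=F, B9=F, B10=F
input #7, c=2, d=0, t=1: events B1->T, B1->T, B1->T, B1->T, B1->T, B1->F, B2->F, B4->E, B5->E, B3->F, B7->T, B8->F, B9->F, B10->T, ...; outcomes B1=T, B1=F, B2=F, B3=F, B4=E, B5=E, B7=T, B8=F, B9=F, B10=T, B10=F
union over the pool: B1=T, B1=F, B2=F, B3=F, B4=S, B4=E, B5=S, B5=E, B7=T, B7=F, B8=T, B8=F, B9=T, B9=F, B10=T, B10=F
uncovered (4 of 20): B2=T, B3=T, B6=T, B6=F
Answer: B2=T, B3=T, B6=T, B6=F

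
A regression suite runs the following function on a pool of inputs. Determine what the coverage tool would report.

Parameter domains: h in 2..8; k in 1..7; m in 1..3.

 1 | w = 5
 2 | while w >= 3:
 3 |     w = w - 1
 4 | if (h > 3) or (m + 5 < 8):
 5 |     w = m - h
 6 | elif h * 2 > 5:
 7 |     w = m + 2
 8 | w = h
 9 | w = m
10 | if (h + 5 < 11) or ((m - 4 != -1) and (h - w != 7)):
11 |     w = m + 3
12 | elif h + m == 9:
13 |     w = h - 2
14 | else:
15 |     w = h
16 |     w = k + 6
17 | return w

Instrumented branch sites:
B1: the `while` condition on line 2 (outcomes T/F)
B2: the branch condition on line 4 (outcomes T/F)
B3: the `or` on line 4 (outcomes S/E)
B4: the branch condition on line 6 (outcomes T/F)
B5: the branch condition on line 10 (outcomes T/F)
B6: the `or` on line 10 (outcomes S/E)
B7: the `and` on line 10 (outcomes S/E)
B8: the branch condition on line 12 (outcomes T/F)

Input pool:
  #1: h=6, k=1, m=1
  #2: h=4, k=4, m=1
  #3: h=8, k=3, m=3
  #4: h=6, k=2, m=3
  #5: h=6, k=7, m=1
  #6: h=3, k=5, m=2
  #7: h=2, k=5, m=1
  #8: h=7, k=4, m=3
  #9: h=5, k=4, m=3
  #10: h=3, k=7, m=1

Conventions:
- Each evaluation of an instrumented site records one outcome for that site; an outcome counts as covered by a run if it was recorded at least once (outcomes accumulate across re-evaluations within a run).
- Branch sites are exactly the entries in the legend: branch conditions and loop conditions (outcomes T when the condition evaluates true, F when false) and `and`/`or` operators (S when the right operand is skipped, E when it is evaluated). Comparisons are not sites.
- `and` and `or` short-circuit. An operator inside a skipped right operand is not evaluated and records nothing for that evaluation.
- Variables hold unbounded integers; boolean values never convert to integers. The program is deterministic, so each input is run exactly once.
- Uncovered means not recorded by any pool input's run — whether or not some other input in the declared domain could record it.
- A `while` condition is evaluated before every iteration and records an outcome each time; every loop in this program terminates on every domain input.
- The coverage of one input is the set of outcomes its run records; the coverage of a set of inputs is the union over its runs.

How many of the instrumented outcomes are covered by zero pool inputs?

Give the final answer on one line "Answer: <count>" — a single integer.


input #1, h=6, k=1, m=1: outcomes B1=T, B1=F, B2=T, B3=S, B5=T, B6=E, B7=E
input #2, h=4, k=4, m=1: outcomes B1=T, B1=F, B2=T, B3=S, B5=T, B6=S
input #3, h=8, k=3, m=3: outcomes B1=T, B1=F, B2=T, B3=S, B5=F, B6=E, B7=S, B8=F
input #4, h=6, k=2, m=3: outcomes B1=T, B1=F, B2=T, B3=S, B5=F, B6=E, B7=S, B8=T
input #5, h=6, k=7, m=1: outcomes B1=T, B1=F, B2=T, B3=S, B5=T, B6=E, B7=E
input #6, h=3, k=5, m=2: outcomes B1=T, B1=F, B2=T, B3=E, B5=T, B6=S
input #7, h=2, k=5, m=1: outcomes B1=T, B1=F, B2=T, B3=E, B5=T, B6=S
input #8, h=7, k=4, m=3: outcomes B1=T, B1=F, B2=T, B3=S, B5=F, B6=E, B7=S, B8=F
input #9, h=5, k=4, m=3: outcomes B1=T, B1=F, B2=T, B3=S, B5=T, B6=S
input #10, h=3, k=7, m=1: outcomes B1=T, B1=F, B2=T, B3=E, B5=T, B6=S
union over the pool: B1=T, B1=F, B2=T, B3=S, B3=E, B5=T, B5=F, B6=S, B6=E, B7=S, B7=E, B8=T, B8=F
uncovered (3 of 16): B2=F, B4=T, B4=F
Answer: 3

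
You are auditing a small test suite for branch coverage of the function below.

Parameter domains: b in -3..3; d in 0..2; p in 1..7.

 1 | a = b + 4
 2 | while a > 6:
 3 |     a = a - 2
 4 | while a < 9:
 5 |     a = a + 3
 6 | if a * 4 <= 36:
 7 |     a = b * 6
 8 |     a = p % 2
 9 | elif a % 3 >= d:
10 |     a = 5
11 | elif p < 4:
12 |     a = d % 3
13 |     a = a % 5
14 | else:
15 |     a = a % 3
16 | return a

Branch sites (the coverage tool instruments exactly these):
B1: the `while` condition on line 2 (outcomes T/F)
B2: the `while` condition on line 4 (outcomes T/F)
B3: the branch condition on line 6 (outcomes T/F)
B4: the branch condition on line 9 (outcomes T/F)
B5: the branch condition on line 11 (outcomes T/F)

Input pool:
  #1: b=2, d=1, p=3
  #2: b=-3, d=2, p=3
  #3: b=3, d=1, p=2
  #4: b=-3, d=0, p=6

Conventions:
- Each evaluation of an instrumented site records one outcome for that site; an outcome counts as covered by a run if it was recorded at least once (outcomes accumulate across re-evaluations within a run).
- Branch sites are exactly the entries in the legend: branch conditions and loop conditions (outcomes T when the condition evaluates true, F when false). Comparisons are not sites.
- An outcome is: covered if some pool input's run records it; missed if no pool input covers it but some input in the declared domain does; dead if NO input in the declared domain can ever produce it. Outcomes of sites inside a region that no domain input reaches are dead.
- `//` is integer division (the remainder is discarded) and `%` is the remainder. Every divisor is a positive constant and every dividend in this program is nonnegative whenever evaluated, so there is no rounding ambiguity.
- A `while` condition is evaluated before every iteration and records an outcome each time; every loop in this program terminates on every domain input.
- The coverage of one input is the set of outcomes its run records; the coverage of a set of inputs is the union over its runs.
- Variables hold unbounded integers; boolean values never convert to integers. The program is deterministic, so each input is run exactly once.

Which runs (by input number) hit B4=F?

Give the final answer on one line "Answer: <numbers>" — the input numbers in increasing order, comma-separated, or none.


input #1 (b=2, d=1, p=3): never hits B4=F
input #2 (b=-3, d=2, p=3): hits B4=F
input #3 (b=3, d=1, p=2): never hits B4=F
input #4 (b=-3, d=0, p=6): never hits B4=F
Answer: 2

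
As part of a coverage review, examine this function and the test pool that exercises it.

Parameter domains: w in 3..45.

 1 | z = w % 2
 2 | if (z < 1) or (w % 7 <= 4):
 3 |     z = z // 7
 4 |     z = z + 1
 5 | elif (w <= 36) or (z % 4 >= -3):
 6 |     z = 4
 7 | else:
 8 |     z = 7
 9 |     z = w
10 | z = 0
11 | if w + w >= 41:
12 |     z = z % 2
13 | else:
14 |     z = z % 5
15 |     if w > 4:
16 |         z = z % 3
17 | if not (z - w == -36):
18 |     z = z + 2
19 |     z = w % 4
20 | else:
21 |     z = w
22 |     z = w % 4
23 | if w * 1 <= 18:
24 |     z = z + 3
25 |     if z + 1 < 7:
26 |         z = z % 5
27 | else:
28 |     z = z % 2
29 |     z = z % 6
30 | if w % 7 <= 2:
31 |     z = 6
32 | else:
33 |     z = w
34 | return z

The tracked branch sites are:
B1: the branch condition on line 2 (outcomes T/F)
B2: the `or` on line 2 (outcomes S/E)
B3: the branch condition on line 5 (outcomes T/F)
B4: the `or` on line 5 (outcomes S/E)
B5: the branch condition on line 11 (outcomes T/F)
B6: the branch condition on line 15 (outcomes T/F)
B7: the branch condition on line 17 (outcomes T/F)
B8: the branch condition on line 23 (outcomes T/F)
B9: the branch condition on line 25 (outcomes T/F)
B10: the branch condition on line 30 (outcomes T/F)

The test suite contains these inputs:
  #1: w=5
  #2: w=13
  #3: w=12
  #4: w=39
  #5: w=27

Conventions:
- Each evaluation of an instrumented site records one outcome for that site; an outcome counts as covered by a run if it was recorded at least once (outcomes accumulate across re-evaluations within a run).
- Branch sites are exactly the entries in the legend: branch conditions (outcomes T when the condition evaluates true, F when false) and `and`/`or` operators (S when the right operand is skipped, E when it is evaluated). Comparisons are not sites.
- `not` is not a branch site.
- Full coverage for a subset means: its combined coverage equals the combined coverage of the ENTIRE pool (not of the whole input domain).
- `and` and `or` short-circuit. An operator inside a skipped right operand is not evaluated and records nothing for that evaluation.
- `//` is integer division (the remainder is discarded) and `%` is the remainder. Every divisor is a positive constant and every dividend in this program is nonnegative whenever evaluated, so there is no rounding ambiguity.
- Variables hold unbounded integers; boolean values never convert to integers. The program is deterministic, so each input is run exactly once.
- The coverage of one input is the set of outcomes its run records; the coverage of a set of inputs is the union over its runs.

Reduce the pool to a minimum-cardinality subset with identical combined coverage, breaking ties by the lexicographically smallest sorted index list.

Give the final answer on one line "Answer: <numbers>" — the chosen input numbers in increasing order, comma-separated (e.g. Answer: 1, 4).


run #1 (w=5) runs B2->E, B1->F, B4->S, B3->T, B5->F, B6->T, B7->T, B8->T, B9->T, B10->F; records B1=F, B2=E, B3=T, B4=S, B5=F, B6=T, B7=T, B8=T, B9=T, B10=F
run #2 (w=13) runs B2->E, B1->F, B4->S, B3->T, B5->F, B6->T, B7->T, B8->T, B9->T, B10->F; records B1=F, B2=E, B3=T, B4=S, B5=F, B6=T, B7=T, B8=T, B9=T, B10=F
run #3 (w=12) runs B2->S, B1->T, B5->F, B6->T, B7->T, B8->T, B9->T, B10->F; records B1=T, B2=S, B5=F, B6=T, B7=T, B8=T, B9=T, B10=F
run #4 (w=39) runs B2->E, B1->T, B5->T, B7->T, B8->F, B10->F; records B1=T, B2=E, B5=T, B7=T, B8=F, B10=F
run #5 (w=27) runs B2->E, B1->F, B4->S, B3->T, B5->T, B7->T, B8->F, B10->F; records B1=F, B2=E, B3=T, B4=S, B5=T, B7=T, B8=F, B10=F
pool-wide coverage (14 outcomes): B1=T, B1=F, B2=S, B2=E, B3=T, B4=S, B5=T, B5=F, B6=T, B7=T, B8=T, B8=F, B9=T, B10=F
no size-1 subset reaches all 14 outcomes (best union: 10/14)
at size 2, {3, 5} reaches all 14 outcomes; every lexicographically earlier size-2 subset fails
Answer: 3, 5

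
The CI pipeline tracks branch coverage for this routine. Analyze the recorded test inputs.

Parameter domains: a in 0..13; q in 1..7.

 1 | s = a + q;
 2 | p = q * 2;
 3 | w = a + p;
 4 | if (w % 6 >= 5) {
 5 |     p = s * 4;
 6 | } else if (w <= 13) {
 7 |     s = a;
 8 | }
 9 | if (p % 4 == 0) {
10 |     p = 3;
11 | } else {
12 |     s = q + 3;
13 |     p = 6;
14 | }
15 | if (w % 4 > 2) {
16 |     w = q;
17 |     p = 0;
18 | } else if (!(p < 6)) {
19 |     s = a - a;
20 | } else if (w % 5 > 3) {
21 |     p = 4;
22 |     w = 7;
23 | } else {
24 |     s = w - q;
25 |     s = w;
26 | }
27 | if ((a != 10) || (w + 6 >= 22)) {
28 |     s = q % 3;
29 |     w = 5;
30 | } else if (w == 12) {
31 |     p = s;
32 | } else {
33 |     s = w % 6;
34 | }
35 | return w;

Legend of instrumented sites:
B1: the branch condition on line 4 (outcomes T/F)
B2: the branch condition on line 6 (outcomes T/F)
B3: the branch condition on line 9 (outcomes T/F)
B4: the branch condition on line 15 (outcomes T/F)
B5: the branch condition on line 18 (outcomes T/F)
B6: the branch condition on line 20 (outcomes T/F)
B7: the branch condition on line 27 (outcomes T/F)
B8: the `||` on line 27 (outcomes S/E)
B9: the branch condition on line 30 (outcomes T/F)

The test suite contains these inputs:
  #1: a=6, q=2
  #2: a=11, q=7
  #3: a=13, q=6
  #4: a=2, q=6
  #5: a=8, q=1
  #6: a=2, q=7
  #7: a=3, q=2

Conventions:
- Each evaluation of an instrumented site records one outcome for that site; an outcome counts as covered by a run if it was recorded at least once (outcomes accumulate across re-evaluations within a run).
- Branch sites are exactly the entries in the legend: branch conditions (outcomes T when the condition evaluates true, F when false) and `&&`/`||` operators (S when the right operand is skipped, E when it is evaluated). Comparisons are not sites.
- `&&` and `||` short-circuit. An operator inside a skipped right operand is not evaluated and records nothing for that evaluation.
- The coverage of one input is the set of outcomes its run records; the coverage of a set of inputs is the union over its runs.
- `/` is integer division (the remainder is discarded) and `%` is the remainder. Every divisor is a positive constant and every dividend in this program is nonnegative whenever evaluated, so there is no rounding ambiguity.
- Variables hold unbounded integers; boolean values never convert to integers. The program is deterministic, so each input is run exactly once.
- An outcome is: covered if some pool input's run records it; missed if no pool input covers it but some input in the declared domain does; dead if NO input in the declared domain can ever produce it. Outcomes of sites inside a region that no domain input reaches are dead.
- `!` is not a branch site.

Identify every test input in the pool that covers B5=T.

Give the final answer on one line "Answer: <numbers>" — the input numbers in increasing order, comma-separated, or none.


input #1 (a=6, q=2): does not produce B5=T
input #2 (a=11, q=7): produces B5=T
input #3 (a=13, q=6): does not produce B5=T
input #4 (a=2, q=6): does not produce B5=T
input #5 (a=8, q=1): produces B5=T
input #6 (a=2, q=7): produces B5=T
input #7 (a=3, q=2): does not produce B5=T
Answer: 2, 5, 6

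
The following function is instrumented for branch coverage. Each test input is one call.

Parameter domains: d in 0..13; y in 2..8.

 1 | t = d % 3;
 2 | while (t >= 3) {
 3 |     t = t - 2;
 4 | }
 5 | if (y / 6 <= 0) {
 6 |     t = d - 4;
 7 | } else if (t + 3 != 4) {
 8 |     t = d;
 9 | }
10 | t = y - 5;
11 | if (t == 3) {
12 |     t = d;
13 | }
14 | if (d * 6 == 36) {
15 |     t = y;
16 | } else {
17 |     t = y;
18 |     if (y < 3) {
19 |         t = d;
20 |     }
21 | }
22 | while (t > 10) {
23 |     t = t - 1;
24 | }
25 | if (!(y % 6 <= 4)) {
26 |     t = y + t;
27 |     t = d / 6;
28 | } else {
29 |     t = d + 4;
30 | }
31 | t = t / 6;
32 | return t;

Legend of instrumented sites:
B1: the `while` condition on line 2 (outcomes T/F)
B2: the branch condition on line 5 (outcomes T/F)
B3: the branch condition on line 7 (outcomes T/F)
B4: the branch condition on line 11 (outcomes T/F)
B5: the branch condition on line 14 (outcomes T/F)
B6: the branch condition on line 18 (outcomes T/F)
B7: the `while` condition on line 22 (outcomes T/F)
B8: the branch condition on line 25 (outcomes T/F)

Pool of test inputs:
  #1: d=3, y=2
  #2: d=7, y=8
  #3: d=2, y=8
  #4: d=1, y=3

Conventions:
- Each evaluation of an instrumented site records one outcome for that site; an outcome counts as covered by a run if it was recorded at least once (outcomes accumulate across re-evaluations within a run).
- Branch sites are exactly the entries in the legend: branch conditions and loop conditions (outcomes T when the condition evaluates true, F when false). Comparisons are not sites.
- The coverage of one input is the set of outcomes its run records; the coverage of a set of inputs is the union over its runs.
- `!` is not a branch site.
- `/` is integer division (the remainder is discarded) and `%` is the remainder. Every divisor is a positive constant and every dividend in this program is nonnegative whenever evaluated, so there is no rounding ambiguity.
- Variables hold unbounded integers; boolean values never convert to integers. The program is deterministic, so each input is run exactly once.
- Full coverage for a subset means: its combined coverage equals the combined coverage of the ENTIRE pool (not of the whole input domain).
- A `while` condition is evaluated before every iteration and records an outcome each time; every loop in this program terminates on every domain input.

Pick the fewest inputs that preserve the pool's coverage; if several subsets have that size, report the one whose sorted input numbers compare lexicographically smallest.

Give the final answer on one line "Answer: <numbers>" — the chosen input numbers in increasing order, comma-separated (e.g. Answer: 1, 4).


run #1 (d=3, y=2) runs B1->F, B2->T, B4->F, B5->F, B6->T, B7->F, B8->F; records B1=F, B2=T, B4=F, B5=F, B6=T, B7=F, B8=F
run #2 (d=7, y=8) runs B1->F, B2->F, B3->F, B4->T, B5->F, B6->F, B7->F, B8->F; records B1=F, B2=F, B3=F, B4=T, B5=F, B6=F, B7=F, B8=F
run #3 (d=2, y=8) runs B1->F, B2->F, B3->T, B4->T, B5->F, B6->F, B7->F, B8->F; records B1=F, B2=F, B3=T, B4=T, B5=F, B6=F, B7=F, B8=F
run #4 (d=1, y=3) runs B1->F, B2->T, B4->F, B5->F, B6->F, B7->F, B8->F; records B1=F, B2=T, B4=F, B5=F, B6=F, B7=F, B8=F
together the pool reaches 12 outcomes: B1=F, B2=T, B2=F, B3=T, B3=F, B4=T, B4=F, B5=F, B6=T, B6=F, B7=F, B8=F
checked all size-1 subsets: none covers 12 outcomes (max 8/12)
checked all size-2 subsets: none covers 12 outcomes (max 11/12)
the canonical winner is {1, 2, 3}: size 3, full 12-outcome coverage, earliest index list among size-3 covers
Answer: 1, 2, 3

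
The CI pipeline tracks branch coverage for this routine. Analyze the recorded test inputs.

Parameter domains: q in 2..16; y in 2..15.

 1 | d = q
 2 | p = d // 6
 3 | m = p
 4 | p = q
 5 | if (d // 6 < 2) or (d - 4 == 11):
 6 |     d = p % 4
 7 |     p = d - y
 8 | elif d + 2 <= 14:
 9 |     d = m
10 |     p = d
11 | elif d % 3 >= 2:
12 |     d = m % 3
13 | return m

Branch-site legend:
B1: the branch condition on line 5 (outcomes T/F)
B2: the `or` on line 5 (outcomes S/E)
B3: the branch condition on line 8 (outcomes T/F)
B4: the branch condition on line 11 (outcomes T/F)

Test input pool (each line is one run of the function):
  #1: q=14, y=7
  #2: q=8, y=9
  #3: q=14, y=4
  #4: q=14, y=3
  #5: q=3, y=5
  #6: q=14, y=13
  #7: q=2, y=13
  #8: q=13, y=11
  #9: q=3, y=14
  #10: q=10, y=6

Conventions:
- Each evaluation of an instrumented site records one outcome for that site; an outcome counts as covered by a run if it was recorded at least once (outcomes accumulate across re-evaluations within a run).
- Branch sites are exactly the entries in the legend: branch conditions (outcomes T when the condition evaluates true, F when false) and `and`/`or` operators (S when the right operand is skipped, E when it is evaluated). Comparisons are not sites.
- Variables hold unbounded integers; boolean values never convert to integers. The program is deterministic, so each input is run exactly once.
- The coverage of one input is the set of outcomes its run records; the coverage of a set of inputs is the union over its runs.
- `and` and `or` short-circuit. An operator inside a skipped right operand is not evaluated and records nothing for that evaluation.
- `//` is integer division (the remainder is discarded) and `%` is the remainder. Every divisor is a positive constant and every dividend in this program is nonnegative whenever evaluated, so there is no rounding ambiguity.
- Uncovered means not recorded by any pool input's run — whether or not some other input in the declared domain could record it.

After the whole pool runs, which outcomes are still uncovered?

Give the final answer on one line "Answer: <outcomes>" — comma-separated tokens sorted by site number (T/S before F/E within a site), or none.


input #1, q=14, y=7: events B2->E, B1->F, B3->F, B4->T; outcomes B1=F, B2=E, B3=F, B4=T
input #2, q=8, y=9: events B2->S, B1->T; outcomes B1=T, B2=S
input #3, q=14, y=4: events B2->E, B1->F, B3->F, B4->T; outcomes B1=F, B2=E, B3=F, B4=T
input #4, q=14, y=3: events B2->E, B1->F, B3->F, B4->T; outcomes B1=F, B2=E, B3=F, B4=T
input #5, q=3, y=5: events B2->S, B1->T; outcomes B1=T, B2=S
input #6, q=14, y=13: events B2->E, B1->F, B3->F, B4->T; outcomes B1=F, B2=E, B3=F, B4=T
input #7, q=2, y=13: events B2->S, B1->T; outcomes B1=T, B2=S
input #8, q=13, y=11: events B2->E, B1->F, B3->F, B4->F; outcomes B1=F, B2=E, B3=F, B4=F
input #9, q=3, y=14: events B2->S, B1->T; outcomes B1=T, B2=S
input #10, q=10, y=6: events B2->S, B1->T; outcomes B1=T, B2=S
union over the pool: B1=T, B1=F, B2=S, B2=E, B3=F, B4=T, B4=F
uncovered (1 of 8): B3=T
Answer: B3=T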